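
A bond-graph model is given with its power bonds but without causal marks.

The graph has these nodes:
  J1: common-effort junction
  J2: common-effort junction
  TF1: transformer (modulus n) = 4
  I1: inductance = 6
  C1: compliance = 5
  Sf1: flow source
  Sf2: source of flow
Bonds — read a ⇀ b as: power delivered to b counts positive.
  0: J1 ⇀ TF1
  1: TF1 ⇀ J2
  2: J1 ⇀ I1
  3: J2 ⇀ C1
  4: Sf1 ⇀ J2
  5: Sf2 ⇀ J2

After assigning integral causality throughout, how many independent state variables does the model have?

#4 stroke at Sf1  (Sf1 fixes flow; stroke at Sf1)
#5 stroke at Sf2  (Sf2 fixes flow; stroke at Sf2)
#2 stroke at I1  (I1: I, integral causality)
#0 stroke at J1  (J1: last free bond brings effort in)
#1 stroke at TF1  (TF1 one-in-one-out from 0)
#3 stroke at J2  (J2: last free bond brings effort in)

2  (C1, I1 all integral)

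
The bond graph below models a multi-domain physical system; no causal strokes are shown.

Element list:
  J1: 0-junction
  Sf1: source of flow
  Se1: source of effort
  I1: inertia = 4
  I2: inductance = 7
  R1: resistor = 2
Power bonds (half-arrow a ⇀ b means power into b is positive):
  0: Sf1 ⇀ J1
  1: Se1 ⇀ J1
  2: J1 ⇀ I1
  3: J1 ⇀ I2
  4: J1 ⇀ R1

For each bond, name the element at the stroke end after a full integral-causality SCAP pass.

β0 stroke→Sf1  (Sf1: flow source, stroke at near end)
β1 stroke→J1  (source Se1 imposes e)
β2 stroke→I1  (0-jn J1 has e-setter on 1)
β3 stroke→I2  (J1 effort already set via bond 1)
β4 stroke→R1  (J1 effort already set via bond 1)

bond 0 stroke at Sf1
bond 1 stroke at J1
bond 2 stroke at I1
bond 3 stroke at I2
bond 4 stroke at R1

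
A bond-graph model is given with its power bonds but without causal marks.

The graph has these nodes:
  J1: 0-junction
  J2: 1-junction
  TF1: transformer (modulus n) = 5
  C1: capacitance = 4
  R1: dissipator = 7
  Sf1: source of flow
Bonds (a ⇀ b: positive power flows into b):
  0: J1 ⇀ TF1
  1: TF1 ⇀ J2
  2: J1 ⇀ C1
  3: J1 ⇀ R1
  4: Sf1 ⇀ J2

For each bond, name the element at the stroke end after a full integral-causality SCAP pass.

bond 0 stroke→TF1
bond 1 stroke→J2
bond 2 stroke→J1
bond 3 stroke→R1
bond 4 stroke→Sf1

b4 →Sf1  (Sf1 (Sf) sets flow on bond)
b1 →J2  (J2: bond 4 brought flow, rest push out)
b0 →TF1  (TF1: transformer flips bond 1)
b2 →J1  (C1: C, integral causality)
b3 →R1  (J1 effort already set via bond 2)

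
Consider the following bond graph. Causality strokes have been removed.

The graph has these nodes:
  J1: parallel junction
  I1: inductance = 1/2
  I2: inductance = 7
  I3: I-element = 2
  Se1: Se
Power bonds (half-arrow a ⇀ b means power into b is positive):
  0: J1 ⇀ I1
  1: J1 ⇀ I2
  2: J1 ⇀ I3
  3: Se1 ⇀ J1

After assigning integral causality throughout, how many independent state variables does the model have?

b3 stroke at J1  (Se1 (Se) sets effort on bond)
b0 stroke at I1  (J1 effort already set via bond 3)
b1 stroke at I2  (J1: bond 3 brought effort, rest push out)
b2 stroke at I3  (0-jn J1 has e-setter on 3)

3  (I1, I2, I3 all integral)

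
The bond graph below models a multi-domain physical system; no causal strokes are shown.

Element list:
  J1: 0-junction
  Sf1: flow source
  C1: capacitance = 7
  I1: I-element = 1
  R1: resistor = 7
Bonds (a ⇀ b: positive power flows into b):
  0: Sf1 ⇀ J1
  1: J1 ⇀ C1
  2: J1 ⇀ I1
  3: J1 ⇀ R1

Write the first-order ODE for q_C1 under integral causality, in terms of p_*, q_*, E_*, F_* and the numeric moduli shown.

dq_C1/dt = F_Sf1 - p_I1 - q_C1/49

β0 stroke→Sf1  (source Sf1 imposes f)
β1 stroke→J1  (C1 integral (e out))
β2 stroke→I1  (J1: bond 1 brought effort, rest push out)
β3 stroke→R1  (0-jn J1 has e-setter on 1)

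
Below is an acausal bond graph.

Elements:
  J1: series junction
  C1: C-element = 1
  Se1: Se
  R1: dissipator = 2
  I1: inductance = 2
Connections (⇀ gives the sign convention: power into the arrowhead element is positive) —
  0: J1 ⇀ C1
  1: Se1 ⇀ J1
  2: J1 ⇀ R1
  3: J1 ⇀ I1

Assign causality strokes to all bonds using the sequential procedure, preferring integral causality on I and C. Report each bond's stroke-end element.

β0 |J1
β1 |J1
β2 |J1
β3 |I1

bond 1 stroke at J1  (source Se1 imposes e)
bond 0 stroke at J1  (C1: C, integral causality)
bond 3 stroke at I1  (I1 outputs flow p/I1)
bond 2 stroke at J1  (J1: bond 3 brought flow, rest push out)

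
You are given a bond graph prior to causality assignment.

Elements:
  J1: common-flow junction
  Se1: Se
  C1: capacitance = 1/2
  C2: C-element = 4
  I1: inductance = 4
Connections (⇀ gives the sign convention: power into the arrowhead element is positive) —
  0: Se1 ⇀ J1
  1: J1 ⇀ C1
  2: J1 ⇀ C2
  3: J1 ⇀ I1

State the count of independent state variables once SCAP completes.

bond 0 stroke→J1  (Se1 (Se) sets effort on bond)
bond 1 stroke→J1  (C1 integral (e out))
bond 2 stroke→J1  (C2 integral (e out))
bond 3 stroke→I1  (only one flow-in slot at J1)

3  (C1, C2, I1 all integral)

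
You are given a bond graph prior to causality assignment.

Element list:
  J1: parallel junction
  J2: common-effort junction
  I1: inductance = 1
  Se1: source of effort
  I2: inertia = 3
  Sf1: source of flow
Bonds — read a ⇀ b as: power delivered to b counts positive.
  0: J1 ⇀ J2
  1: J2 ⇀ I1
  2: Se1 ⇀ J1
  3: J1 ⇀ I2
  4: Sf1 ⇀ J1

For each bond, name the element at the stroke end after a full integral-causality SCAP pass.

#0 stroke→J2
#1 stroke→I1
#2 stroke→J1
#3 stroke→I2
#4 stroke→Sf1

β2 →J1  (source Se1 imposes e)
β4 →Sf1  (source Sf1 imposes f)
β0 →J2  (J1: bond 2 brought effort, rest push out)
β3 →I2  (common-e at J1 fixed by 2)
β1 →I1  (0-jn J2 has e-setter on 0)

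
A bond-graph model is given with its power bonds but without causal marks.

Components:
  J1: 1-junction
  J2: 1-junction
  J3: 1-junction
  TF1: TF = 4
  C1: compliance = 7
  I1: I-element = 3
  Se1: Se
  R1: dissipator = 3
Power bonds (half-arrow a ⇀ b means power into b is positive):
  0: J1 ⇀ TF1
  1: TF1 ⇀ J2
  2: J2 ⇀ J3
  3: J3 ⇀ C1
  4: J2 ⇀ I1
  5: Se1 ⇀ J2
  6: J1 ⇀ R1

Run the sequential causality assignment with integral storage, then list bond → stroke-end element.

b5 |J2  (source Se1 imposes e)
b3 |J3  (C1 outputs effort q/C1)
b2 |J2  (only one flow-in slot at J3)
b4 |I1  (I1 outputs flow p/I1)
b1 |J2  (J2: bond 4 brought flow, rest push out)
b0 |TF1  (TF1 one-in-one-out from 1)
b6 |J1  (1-jn J1 has f-setter on 0)

bond 0 →TF1
bond 1 →J2
bond 2 →J2
bond 3 →J3
bond 4 →I1
bond 5 →J2
bond 6 →J1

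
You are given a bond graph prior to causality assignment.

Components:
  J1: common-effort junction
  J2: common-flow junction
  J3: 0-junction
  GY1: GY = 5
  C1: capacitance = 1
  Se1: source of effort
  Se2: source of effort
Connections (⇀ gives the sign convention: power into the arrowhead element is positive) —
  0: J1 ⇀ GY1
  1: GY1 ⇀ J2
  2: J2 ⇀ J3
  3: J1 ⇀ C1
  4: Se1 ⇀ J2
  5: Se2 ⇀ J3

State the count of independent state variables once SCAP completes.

b4 stroke at J2  (Se1 (Se) sets effort on bond)
b5 stroke at J3  (Se2 fixes effort; stroke away)
b2 stroke at J2  (common-e at J3 fixed by 5)
b1 stroke at GY1  (closing 1-jn rule on J2)
b0 stroke at GY1  (GY1 both-in/both-out from 1)
b3 stroke at J1  (J1 needs exactly one e-in)

1  (C1 all integral)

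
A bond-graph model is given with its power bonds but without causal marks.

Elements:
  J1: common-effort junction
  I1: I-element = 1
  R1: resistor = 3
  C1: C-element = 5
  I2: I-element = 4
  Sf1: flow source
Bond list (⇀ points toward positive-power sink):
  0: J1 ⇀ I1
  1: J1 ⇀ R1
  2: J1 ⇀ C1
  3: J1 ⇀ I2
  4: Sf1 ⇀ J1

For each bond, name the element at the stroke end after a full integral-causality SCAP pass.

bond 0 stroke at I1
bond 1 stroke at R1
bond 2 stroke at J1
bond 3 stroke at I2
bond 4 stroke at Sf1

β4 stroke at Sf1  (source Sf1 imposes f)
β0 stroke at I1  (I1: I, integral causality)
β2 stroke at J1  (C1 integral (e out))
β1 stroke at R1  (J1: bond 2 brought effort, rest push out)
β3 stroke at I2  (common-e at J1 fixed by 2)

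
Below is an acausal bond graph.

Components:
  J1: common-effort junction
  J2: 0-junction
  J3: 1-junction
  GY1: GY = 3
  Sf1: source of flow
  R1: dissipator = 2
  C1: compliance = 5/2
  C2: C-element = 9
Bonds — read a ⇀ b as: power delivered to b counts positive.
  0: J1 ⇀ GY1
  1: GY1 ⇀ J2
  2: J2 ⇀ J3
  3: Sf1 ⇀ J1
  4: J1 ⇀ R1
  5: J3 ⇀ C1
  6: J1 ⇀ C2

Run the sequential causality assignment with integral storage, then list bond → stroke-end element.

b0 →GY1
b1 →GY1
b2 →J2
b3 →Sf1
b4 →R1
b5 →J3
b6 →J1

β3 stroke at Sf1  (Sf1 (Sf) sets flow on bond)
β5 stroke at J3  (C1 outputs effort q/C1)
β2 stroke at J2  (only one flow-in slot at J3)
β1 stroke at GY1  (0-jn J2 has e-setter on 2)
β0 stroke at GY1  (GY GY1: same side as bond 1)
β6 stroke at J1  (C2 integral (e out))
β4 stroke at R1  (J1: bond 6 brought effort, rest push out)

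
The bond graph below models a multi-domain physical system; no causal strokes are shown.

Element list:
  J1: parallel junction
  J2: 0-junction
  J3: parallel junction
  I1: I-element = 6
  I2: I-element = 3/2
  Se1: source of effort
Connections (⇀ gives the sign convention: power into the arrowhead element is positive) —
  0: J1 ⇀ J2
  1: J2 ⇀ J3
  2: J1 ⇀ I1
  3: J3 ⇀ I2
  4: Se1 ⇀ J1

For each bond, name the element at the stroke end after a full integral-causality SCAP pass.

b0 →J2
b1 →J3
b2 →I1
b3 →I2
b4 →J1

β4 |J1  (Se1 fixes effort; stroke away)
β0 |J2  (0-jn J1 has e-setter on 4)
β2 |I1  (J1 effort already set via bond 4)
β1 |J3  (J2: bond 0 brought effort, rest push out)
β3 |I2  (J3: bond 1 brought effort, rest push out)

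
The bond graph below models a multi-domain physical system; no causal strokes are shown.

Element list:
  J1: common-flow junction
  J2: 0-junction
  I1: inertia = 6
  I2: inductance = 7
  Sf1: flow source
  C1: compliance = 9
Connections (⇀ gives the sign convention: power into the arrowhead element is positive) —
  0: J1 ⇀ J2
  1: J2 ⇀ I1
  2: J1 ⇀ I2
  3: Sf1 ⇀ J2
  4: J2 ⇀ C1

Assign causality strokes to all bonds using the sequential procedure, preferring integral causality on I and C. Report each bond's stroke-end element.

β3 |Sf1  (Sf1 fixes flow; stroke at Sf1)
β1 |I1  (I1 integral (f out))
β2 |I2  (I2: I, integral causality)
β0 |J1  (common-f at J1 fixed by 2)
β4 |J2  (J2: last free bond brings effort in)

bond 0 stroke→J1
bond 1 stroke→I1
bond 2 stroke→I2
bond 3 stroke→Sf1
bond 4 stroke→J2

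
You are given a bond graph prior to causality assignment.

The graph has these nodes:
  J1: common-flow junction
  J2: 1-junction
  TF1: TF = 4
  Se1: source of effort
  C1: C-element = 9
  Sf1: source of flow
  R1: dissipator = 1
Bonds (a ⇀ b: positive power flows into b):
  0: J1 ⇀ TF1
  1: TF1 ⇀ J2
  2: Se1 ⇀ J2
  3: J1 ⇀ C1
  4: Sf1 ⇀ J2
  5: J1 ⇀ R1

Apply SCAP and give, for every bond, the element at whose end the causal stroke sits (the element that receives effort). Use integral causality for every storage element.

b2 stroke→J2  (Se1: effort source, stroke at far end)
b4 stroke→Sf1  (Sf1 fixes flow; stroke at Sf1)
b1 stroke→J2  (common-f at J2 fixed by 4)
b0 stroke→TF1  (TF1: transformer flips bond 1)
b3 stroke→J1  (common-f at J1 fixed by 0)
b5 stroke→J1  (J1: bond 0 brought flow, rest push out)

bond 0 |TF1
bond 1 |J2
bond 2 |J2
bond 3 |J1
bond 4 |Sf1
bond 5 |J1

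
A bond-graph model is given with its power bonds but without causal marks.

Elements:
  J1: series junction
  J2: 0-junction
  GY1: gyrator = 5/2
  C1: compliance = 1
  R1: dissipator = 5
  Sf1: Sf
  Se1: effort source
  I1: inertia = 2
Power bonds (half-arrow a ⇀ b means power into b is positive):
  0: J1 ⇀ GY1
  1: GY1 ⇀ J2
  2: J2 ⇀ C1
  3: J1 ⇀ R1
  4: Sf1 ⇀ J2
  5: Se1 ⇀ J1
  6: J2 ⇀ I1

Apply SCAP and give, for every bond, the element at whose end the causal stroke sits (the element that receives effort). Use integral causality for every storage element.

β0 stroke→GY1
β1 stroke→GY1
β2 stroke→J2
β3 stroke→J1
β4 stroke→Sf1
β5 stroke→J1
β6 stroke→I1

#4 |Sf1  (Sf1 (Sf) sets flow on bond)
#5 |J1  (source Se1 imposes e)
#2 |J2  (C1 integral (e out))
#1 |GY1  (J2: bond 2 brought effort, rest push out)
#6 |I1  (J2: bond 2 brought effort, rest push out)
#0 |GY1  (GY GY1: same side as bond 1)
#3 |J1  (J1: bond 0 brought flow, rest push out)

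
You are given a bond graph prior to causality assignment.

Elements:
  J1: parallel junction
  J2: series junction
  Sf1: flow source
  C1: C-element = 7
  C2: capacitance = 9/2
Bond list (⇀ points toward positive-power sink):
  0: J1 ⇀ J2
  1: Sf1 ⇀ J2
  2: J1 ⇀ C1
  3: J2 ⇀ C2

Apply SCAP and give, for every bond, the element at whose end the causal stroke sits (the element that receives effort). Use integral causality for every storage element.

#1 stroke at Sf1  (source Sf1 imposes f)
#0 stroke at J2  (1-jn J2 has f-setter on 1)
#3 stroke at J2  (J2: bond 1 brought flow, rest push out)
#2 stroke at J1  (J1 needs exactly one e-in)

β0 |J2
β1 |Sf1
β2 |J1
β3 |J2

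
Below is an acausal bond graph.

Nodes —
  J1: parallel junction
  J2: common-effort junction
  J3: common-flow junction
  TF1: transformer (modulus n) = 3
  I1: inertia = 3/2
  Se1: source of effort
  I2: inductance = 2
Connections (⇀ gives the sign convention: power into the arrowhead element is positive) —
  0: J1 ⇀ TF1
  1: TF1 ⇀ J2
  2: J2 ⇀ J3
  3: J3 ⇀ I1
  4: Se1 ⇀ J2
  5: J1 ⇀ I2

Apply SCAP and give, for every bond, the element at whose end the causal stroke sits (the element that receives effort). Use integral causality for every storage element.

#4 stroke at J2  (Se1: effort source, stroke at far end)
#1 stroke at TF1  (J2: bond 4 brought effort, rest push out)
#2 stroke at J3  (common-e at J2 fixed by 4)
#3 stroke at I1  (J3 needs exactly one f-in)
#0 stroke at J1  (TF1: transformer flips bond 1)
#5 stroke at I2  (0-jn J1 has e-setter on 0)

b0 |J1
b1 |TF1
b2 |J3
b3 |I1
b4 |J2
b5 |I2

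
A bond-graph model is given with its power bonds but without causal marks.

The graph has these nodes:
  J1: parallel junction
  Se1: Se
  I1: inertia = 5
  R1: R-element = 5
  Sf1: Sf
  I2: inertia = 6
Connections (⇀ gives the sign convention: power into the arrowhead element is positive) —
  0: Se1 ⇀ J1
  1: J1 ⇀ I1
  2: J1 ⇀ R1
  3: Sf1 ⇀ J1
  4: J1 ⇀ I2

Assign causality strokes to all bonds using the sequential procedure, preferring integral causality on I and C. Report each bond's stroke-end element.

bond 0 stroke at J1
bond 1 stroke at I1
bond 2 stroke at R1
bond 3 stroke at Sf1
bond 4 stroke at I2

b0 stroke→J1  (Se1 fixes effort; stroke away)
b3 stroke→Sf1  (Sf1: flow source, stroke at near end)
b1 stroke→I1  (J1: bond 0 brought effort, rest push out)
b2 stroke→R1  (J1: bond 0 brought effort, rest push out)
b4 stroke→I2  (0-jn J1 has e-setter on 0)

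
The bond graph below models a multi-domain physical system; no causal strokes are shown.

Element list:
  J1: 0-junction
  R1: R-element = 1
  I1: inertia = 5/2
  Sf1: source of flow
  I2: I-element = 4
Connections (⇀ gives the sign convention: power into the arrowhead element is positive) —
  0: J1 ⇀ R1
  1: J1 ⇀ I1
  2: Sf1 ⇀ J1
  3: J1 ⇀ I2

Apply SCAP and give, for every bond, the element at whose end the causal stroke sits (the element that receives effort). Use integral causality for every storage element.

bond 0 →J1
bond 1 →I1
bond 2 →Sf1
bond 3 →I2

b2 stroke→Sf1  (Sf1 (Sf) sets flow on bond)
b1 stroke→I1  (I1: I, integral causality)
b3 stroke→I2  (I2: I, integral causality)
b0 stroke→J1  (closing 0-jn rule on J1)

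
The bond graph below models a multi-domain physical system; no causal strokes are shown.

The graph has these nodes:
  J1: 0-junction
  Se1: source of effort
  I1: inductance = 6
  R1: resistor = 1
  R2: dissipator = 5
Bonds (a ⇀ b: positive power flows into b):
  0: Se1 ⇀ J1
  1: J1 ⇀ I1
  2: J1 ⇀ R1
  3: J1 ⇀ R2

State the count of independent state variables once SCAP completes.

1  (I1 all integral)

β0 →J1  (Se1 (Se) sets effort on bond)
β1 →I1  (J1: bond 0 brought effort, rest push out)
β2 →R1  (J1: bond 0 brought effort, rest push out)
β3 →R2  (common-e at J1 fixed by 0)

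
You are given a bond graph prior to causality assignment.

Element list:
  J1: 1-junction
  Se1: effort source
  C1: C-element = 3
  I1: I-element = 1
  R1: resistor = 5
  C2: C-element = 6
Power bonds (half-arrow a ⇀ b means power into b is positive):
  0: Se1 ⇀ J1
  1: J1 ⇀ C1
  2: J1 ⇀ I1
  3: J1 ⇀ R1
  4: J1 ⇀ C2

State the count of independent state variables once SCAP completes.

bond 0 |J1  (Se1 (Se) sets effort on bond)
bond 1 |J1  (prefer integral on C1)
bond 2 |I1  (I1 integral (f out))
bond 3 |J1  (1-jn J1 has f-setter on 2)
bond 4 |J1  (J1: bond 2 brought flow, rest push out)

3  (C1, C2, I1 all integral)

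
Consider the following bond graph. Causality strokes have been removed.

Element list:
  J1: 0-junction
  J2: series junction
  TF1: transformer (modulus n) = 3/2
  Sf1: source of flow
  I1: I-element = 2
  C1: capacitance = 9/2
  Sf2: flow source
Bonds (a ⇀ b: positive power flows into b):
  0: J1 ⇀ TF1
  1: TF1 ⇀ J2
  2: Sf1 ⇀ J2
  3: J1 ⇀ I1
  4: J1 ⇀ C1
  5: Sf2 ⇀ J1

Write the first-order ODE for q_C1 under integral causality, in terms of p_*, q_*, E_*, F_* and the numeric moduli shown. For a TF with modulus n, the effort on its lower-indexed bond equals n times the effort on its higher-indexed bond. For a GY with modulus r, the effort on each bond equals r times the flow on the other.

β2 |Sf1  (Sf1 (Sf) sets flow on bond)
β5 |Sf2  (source Sf2 imposes f)
β1 |J2  (1-jn J2 has f-setter on 2)
β0 |TF1  (through TF1, causality passes straight; one stroke at TF1)
β3 |I1  (I1 integral (f out))
β4 |J1  (only one effort-in slot at J1)

dq_C1/dt = -2*F_Sf1/3 + F_Sf2 - p_I1/2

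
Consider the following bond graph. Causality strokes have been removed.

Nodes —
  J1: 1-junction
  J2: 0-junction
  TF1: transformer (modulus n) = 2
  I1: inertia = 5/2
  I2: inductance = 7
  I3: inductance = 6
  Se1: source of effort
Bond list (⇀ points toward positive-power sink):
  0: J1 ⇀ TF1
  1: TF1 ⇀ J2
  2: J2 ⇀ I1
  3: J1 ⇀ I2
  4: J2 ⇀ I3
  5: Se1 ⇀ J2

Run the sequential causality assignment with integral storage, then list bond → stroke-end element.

bond 5 |J2  (Se1 (Se) sets effort on bond)
bond 1 |TF1  (J2 effort already set via bond 5)
bond 2 |I1  (J2: bond 5 brought effort, rest push out)
bond 4 |I3  (0-jn J2 has e-setter on 5)
bond 0 |J1  (TF TF1: opposite of bond 1)
bond 3 |I2  (closing 1-jn rule on J1)

β0 |J1
β1 |TF1
β2 |I1
β3 |I2
β4 |I3
β5 |J2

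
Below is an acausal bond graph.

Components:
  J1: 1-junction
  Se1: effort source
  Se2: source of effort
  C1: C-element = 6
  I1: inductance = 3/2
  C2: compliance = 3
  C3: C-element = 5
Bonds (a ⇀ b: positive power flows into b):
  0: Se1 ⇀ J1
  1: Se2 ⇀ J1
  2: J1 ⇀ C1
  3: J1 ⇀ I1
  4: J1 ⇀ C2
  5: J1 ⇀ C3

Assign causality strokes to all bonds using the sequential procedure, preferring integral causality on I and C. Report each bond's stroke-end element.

b0 |J1
b1 |J1
b2 |J1
b3 |I1
b4 |J1
b5 |J1

#0 →J1  (Se1: effort source, stroke at far end)
#1 →J1  (source Se2 imposes e)
#2 →J1  (prefer integral on C1)
#3 →I1  (I1: I, integral causality)
#4 →J1  (1-jn J1 has f-setter on 3)
#5 →J1  (J1 flow already set via bond 3)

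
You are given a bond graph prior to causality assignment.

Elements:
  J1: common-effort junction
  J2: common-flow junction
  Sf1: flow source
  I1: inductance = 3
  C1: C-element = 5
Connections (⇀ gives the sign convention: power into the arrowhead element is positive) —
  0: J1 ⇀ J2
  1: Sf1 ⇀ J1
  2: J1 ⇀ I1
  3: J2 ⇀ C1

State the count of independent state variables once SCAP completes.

b1 stroke at Sf1  (Sf1 fixes flow; stroke at Sf1)
b2 stroke at I1  (I1 integral (f out))
b0 stroke at J1  (J1 needs exactly one e-in)
b3 stroke at J2  (common-f at J2 fixed by 0)

2  (C1, I1 all integral)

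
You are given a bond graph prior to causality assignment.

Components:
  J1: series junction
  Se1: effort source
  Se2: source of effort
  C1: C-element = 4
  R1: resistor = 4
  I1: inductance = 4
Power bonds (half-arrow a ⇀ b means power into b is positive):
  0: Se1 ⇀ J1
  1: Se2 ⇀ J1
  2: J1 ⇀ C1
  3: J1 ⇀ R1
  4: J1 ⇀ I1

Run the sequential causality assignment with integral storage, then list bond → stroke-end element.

#0 stroke→J1
#1 stroke→J1
#2 stroke→J1
#3 stroke→J1
#4 stroke→I1

bond 0 stroke at J1  (Se1 (Se) sets effort on bond)
bond 1 stroke at J1  (Se2 fixes effort; stroke away)
bond 2 stroke at J1  (C1 integral (e out))
bond 4 stroke at I1  (I1 outputs flow p/I1)
bond 3 stroke at J1  (J1 flow already set via bond 4)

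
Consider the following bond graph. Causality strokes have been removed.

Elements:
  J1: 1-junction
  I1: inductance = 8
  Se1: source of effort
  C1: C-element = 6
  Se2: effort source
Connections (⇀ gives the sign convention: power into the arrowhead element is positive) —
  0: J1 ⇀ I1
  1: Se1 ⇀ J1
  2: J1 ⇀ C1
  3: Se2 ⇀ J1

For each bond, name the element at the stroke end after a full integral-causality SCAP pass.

bond 0 |I1
bond 1 |J1
bond 2 |J1
bond 3 |J1

bond 1 |J1  (Se1 fixes effort; stroke away)
bond 3 |J1  (source Se2 imposes e)
bond 0 |I1  (I1 outputs flow p/I1)
bond 2 |J1  (1-jn J1 has f-setter on 0)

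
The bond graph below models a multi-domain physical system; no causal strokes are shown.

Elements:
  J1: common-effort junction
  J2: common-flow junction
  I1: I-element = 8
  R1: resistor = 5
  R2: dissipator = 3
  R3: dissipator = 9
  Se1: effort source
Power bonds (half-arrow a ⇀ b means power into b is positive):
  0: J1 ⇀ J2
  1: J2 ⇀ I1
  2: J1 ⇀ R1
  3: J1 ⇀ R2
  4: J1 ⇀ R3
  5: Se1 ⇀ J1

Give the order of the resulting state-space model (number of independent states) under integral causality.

1  (I1 all integral)

β5 |J1  (Se1: effort source, stroke at far end)
β0 |J2  (0-jn J1 has e-setter on 5)
β2 |R1  (common-e at J1 fixed by 5)
β3 |R2  (0-jn J1 has e-setter on 5)
β4 |R3  (0-jn J1 has e-setter on 5)
β1 |I1  (J2 needs exactly one f-in)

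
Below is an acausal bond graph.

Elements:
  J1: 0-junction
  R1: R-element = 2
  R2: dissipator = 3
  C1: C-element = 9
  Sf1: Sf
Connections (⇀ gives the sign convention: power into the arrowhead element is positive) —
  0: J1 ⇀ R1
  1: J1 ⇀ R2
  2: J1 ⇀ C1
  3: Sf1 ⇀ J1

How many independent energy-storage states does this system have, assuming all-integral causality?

1  (C1 all integral)

bond 3 |Sf1  (Sf1 (Sf) sets flow on bond)
bond 2 |J1  (C1 outputs effort q/C1)
bond 0 |R1  (J1 effort already set via bond 2)
bond 1 |R2  (0-jn J1 has e-setter on 2)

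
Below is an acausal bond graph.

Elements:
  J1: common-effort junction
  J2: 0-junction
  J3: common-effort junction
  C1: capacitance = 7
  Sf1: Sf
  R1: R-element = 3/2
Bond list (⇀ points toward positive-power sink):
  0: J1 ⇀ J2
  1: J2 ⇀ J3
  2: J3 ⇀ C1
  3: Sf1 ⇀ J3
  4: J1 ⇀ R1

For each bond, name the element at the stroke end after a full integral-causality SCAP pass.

β3 stroke→Sf1  (Sf1: flow source, stroke at near end)
β2 stroke→J3  (C1 integral (e out))
β1 stroke→J2  (0-jn J3 has e-setter on 2)
β0 stroke→J1  (0-jn J2 has e-setter on 1)
β4 stroke→R1  (J1 effort already set via bond 0)

bond 0 →J1
bond 1 →J2
bond 2 →J3
bond 3 →Sf1
bond 4 →R1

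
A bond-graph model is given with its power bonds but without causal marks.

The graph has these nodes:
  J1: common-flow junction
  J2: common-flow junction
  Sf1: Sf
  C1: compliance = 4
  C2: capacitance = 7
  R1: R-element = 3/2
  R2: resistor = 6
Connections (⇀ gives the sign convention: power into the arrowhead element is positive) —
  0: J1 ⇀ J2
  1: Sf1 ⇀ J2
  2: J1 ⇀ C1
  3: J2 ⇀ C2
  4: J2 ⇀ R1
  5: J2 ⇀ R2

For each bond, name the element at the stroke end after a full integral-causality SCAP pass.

β0 |J2
β1 |Sf1
β2 |J1
β3 |J2
β4 |J2
β5 |J2

b1 →Sf1  (Sf1 (Sf) sets flow on bond)
b0 →J2  (1-jn J2 has f-setter on 1)
b3 →J2  (common-f at J2 fixed by 1)
b4 →J2  (common-f at J2 fixed by 1)
b5 →J2  (J2: bond 1 brought flow, rest push out)
b2 →J1  (J1: bond 0 brought flow, rest push out)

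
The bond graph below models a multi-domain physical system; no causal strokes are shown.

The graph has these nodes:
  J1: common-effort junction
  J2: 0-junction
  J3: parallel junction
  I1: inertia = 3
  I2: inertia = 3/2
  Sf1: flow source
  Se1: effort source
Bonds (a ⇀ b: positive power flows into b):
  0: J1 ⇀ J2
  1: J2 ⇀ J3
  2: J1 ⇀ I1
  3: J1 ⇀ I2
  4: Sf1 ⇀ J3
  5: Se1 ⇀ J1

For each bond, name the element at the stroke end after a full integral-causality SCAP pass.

#0 |J2
#1 |J3
#2 |I1
#3 |I2
#4 |Sf1
#5 |J1

#4 →Sf1  (Sf1 (Sf) sets flow on bond)
#5 →J1  (Se1 fixes effort; stroke away)
#0 →J2  (0-jn J1 has e-setter on 5)
#2 →I1  (J1: bond 5 brought effort, rest push out)
#3 →I2  (J1 effort already set via bond 5)
#1 →J3  (common-e at J2 fixed by 0)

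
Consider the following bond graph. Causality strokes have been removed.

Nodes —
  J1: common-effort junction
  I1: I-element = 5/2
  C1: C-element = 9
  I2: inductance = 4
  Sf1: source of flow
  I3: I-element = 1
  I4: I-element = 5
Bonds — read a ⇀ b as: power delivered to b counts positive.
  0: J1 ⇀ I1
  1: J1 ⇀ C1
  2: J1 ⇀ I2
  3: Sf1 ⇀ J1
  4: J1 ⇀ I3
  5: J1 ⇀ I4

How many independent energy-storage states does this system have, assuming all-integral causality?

#3 stroke at Sf1  (source Sf1 imposes f)
#0 stroke at I1  (I1 outputs flow p/I1)
#1 stroke at J1  (C1 integral (e out))
#2 stroke at I2  (0-jn J1 has e-setter on 1)
#4 stroke at I3  (J1: bond 1 brought effort, rest push out)
#5 stroke at I4  (common-e at J1 fixed by 1)

5  (C1, I1, I2, I3, I4 all integral)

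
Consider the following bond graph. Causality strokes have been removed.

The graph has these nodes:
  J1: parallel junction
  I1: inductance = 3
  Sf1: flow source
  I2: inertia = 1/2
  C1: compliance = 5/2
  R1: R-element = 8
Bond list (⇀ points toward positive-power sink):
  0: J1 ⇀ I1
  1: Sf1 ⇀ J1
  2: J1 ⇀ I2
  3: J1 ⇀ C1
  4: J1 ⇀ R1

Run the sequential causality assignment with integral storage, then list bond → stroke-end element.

bond 1 stroke at Sf1  (Sf1: flow source, stroke at near end)
bond 0 stroke at I1  (prefer integral on I1)
bond 2 stroke at I2  (I2 outputs flow p/I2)
bond 3 stroke at J1  (C1 outputs effort q/C1)
bond 4 stroke at R1  (0-jn J1 has e-setter on 3)

β0 stroke at I1
β1 stroke at Sf1
β2 stroke at I2
β3 stroke at J1
β4 stroke at R1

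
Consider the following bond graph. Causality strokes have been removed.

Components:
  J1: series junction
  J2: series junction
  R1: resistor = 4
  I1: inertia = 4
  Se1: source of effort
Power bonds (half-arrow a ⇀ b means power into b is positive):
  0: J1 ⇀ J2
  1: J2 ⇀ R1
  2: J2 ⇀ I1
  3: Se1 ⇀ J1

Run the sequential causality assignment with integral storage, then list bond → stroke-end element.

#3 stroke→J1  (source Se1 imposes e)
#0 stroke→J2  (only one flow-in slot at J1)
#2 stroke→I1  (I1 integral (f out))
#1 stroke→J2  (J2: bond 2 brought flow, rest push out)

β0 |J2
β1 |J2
β2 |I1
β3 |J1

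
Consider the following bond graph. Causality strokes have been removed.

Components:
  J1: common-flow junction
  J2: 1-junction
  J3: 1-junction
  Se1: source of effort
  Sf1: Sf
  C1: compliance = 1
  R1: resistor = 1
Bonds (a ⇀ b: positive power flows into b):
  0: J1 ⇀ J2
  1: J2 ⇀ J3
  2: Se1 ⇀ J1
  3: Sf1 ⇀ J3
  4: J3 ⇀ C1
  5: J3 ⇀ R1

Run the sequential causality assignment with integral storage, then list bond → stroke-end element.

b2 |J1  (Se1: effort source, stroke at far end)
b3 |Sf1  (Sf1: flow source, stroke at near end)
b0 |J2  (only one flow-in slot at J1)
b1 |J3  (J2: last free bond brings flow in)
b4 |J3  (common-f at J3 fixed by 3)
b5 |J3  (J3: bond 3 brought flow, rest push out)

#0 stroke at J2
#1 stroke at J3
#2 stroke at J1
#3 stroke at Sf1
#4 stroke at J3
#5 stroke at J3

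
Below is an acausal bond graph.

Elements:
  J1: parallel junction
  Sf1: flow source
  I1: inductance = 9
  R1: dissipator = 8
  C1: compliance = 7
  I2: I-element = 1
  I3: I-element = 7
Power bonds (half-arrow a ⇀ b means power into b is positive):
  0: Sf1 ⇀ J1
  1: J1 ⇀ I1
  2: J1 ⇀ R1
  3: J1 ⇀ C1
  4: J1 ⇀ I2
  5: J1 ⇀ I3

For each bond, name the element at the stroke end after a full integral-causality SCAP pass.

β0 →Sf1  (Sf1 fixes flow; stroke at Sf1)
β1 →I1  (I1: I, integral causality)
β3 →J1  (C1: C, integral causality)
β2 →R1  (common-e at J1 fixed by 3)
β4 →I2  (0-jn J1 has e-setter on 3)
β5 →I3  (0-jn J1 has e-setter on 3)

#0 →Sf1
#1 →I1
#2 →R1
#3 →J1
#4 →I2
#5 →I3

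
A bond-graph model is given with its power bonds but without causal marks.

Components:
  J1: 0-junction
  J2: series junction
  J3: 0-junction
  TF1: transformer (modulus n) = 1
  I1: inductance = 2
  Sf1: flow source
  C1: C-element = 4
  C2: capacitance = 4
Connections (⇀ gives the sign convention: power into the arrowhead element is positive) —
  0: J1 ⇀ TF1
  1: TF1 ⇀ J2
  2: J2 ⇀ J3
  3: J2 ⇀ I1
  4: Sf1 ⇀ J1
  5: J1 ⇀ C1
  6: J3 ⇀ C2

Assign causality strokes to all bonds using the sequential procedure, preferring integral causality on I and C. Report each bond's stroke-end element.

#0 |TF1
#1 |J2
#2 |J2
#3 |I1
#4 |Sf1
#5 |J1
#6 |J3

bond 4 →Sf1  (Sf1 fixes flow; stroke at Sf1)
bond 3 →I1  (prefer integral on I1)
bond 1 →J2  (J2: bond 3 brought flow, rest push out)
bond 2 →J2  (common-f at J2 fixed by 3)
bond 6 →J3  (closing 0-jn rule on J3)
bond 0 →TF1  (TF1: transformer flips bond 1)
bond 5 →J1  (J1 needs exactly one e-in)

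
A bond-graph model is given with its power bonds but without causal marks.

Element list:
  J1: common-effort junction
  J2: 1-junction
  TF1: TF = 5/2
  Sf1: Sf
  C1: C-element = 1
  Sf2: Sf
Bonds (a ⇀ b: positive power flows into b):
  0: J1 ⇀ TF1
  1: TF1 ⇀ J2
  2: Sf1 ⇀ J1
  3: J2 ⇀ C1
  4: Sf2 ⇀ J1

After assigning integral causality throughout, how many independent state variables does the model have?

#2 stroke→Sf1  (Sf1: flow source, stroke at near end)
#4 stroke→Sf2  (source Sf2 imposes f)
#0 stroke→J1  (J1: last free bond brings effort in)
#1 stroke→TF1  (TF TF1: opposite of bond 0)
#3 stroke→J2  (J2 flow already set via bond 1)

1  (C1 all integral)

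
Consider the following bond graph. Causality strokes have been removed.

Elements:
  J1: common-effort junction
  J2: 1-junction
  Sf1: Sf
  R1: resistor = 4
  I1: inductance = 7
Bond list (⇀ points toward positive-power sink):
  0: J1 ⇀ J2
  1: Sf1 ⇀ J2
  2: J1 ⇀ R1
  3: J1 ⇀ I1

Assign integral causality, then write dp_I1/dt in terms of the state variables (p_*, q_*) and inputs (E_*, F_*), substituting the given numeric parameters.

dp_I1/dt = -4*F_Sf1 - 4*p_I1/7

bond 1 →Sf1  (Sf1: flow source, stroke at near end)
bond 0 →J2  (1-jn J2 has f-setter on 1)
bond 3 →I1  (I1 integral (f out))
bond 2 →J1  (J1 needs exactly one e-in)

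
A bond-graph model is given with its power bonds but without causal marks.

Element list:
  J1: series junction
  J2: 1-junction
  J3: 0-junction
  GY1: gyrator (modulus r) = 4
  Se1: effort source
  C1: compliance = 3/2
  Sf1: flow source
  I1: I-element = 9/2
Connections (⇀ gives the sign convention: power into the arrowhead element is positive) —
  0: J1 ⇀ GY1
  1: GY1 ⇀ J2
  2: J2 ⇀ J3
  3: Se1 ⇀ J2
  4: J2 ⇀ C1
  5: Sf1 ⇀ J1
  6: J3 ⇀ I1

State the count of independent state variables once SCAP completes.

2  (C1, I1 all integral)

bond 3 |J2  (Se1: effort source, stroke at far end)
bond 5 |Sf1  (Sf1 fixes flow; stroke at Sf1)
bond 0 |J1  (J1 flow already set via bond 5)
bond 1 |J2  (GY GY1: same side as bond 0)
bond 4 |J2  (C1: C, integral causality)
bond 2 |J3  (closing 1-jn rule on J2)
bond 6 |I1  (common-e at J3 fixed by 2)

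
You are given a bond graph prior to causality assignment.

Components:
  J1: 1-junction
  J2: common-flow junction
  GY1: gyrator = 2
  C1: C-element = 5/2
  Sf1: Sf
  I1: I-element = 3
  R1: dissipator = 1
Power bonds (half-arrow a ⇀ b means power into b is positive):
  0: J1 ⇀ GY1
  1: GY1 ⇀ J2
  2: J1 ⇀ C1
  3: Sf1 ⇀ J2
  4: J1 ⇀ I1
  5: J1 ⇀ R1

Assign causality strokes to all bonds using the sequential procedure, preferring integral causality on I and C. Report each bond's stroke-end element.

β3 stroke→Sf1  (Sf1 (Sf) sets flow on bond)
β1 stroke→J2  (J2 flow already set via bond 3)
β0 stroke→J1  (GY1 both-in/both-out from 1)
β2 stroke→J1  (prefer integral on C1)
β4 stroke→I1  (I1 integral (f out))
β5 stroke→J1  (common-f at J1 fixed by 4)

#0 stroke→J1
#1 stroke→J2
#2 stroke→J1
#3 stroke→Sf1
#4 stroke→I1
#5 stroke→J1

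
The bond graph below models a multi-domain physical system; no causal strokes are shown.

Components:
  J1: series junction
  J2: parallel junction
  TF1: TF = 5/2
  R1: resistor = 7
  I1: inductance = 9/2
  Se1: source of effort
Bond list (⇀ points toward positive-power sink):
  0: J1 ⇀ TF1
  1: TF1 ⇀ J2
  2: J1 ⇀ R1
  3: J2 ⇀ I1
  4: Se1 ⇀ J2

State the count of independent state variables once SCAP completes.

1  (I1 all integral)

bond 4 |J2  (source Se1 imposes e)
bond 1 |TF1  (common-e at J2 fixed by 4)
bond 3 |I1  (J2: bond 4 brought effort, rest push out)
bond 0 |J1  (through TF1, causality passes straight; one stroke at TF1)
bond 2 |R1  (J1 needs exactly one f-in)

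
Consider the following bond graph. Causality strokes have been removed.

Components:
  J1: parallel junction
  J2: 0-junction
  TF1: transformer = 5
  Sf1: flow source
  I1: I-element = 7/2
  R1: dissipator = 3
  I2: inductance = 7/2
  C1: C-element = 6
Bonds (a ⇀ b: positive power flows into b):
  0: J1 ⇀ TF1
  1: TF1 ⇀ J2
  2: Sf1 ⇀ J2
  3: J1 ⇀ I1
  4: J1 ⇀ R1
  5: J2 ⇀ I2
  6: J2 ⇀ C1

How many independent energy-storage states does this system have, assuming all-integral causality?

#2 →Sf1  (source Sf1 imposes f)
#3 →I1  (I1: I, integral causality)
#5 →I2  (I2 outputs flow p/I2)
#6 →J2  (C1: C, integral causality)
#1 →TF1  (J2 effort already set via bond 6)
#0 →J1  (TF1: transformer flips bond 1)
#4 →R1  (common-e at J1 fixed by 0)

3  (C1, I1, I2 all integral)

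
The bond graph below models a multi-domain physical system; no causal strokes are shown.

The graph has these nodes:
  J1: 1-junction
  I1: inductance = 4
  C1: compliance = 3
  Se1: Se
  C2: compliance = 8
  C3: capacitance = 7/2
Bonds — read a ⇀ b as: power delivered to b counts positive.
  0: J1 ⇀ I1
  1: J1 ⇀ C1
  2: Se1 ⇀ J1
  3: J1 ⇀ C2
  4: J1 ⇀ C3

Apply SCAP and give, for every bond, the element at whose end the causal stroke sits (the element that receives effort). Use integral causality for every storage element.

#0 stroke→I1
#1 stroke→J1
#2 stroke→J1
#3 stroke→J1
#4 stroke→J1

β2 |J1  (Se1 fixes effort; stroke away)
β0 |I1  (I1: I, integral causality)
β1 |J1  (J1 flow already set via bond 0)
β3 |J1  (common-f at J1 fixed by 0)
β4 |J1  (common-f at J1 fixed by 0)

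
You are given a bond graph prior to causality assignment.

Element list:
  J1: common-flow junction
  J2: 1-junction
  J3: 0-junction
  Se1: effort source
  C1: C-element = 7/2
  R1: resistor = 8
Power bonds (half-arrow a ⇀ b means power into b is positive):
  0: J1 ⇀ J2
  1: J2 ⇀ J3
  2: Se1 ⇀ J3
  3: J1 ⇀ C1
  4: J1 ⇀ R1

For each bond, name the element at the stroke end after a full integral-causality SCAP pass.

b2 stroke→J3  (source Se1 imposes e)
b1 stroke→J2  (J3: bond 2 brought effort, rest push out)
b0 stroke→J1  (only one flow-in slot at J2)
b3 stroke→J1  (C1: C, integral causality)
b4 stroke→R1  (J1: last free bond brings flow in)

#0 →J1
#1 →J2
#2 →J3
#3 →J1
#4 →R1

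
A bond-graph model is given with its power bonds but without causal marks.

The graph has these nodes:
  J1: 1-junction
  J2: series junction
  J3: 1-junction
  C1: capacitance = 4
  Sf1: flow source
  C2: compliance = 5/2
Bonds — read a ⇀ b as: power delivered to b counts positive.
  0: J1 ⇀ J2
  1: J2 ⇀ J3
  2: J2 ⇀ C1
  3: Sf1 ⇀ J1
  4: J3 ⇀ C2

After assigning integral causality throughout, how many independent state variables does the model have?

2  (C1, C2 all integral)

β3 |Sf1  (Sf1 (Sf) sets flow on bond)
β0 |J1  (1-jn J1 has f-setter on 3)
β1 |J2  (common-f at J2 fixed by 0)
β2 |J2  (J2: bond 0 brought flow, rest push out)
β4 |J3  (common-f at J3 fixed by 1)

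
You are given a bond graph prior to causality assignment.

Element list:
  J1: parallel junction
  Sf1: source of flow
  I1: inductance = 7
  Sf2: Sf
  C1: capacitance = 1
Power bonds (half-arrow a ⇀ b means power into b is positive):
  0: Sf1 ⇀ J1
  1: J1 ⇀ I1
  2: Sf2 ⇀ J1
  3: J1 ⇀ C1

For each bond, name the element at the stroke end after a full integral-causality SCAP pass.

#0 →Sf1
#1 →I1
#2 →Sf2
#3 →J1

#0 stroke at Sf1  (source Sf1 imposes f)
#2 stroke at Sf2  (Sf2 (Sf) sets flow on bond)
#1 stroke at I1  (I1 outputs flow p/I1)
#3 stroke at J1  (J1 needs exactly one e-in)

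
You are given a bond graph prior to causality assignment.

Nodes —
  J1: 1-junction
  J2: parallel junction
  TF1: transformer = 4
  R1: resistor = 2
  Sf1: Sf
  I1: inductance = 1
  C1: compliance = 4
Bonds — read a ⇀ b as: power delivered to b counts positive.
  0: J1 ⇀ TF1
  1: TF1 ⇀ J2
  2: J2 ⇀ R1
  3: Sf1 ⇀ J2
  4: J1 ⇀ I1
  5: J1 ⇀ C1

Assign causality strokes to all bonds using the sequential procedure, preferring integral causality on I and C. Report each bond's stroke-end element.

bond 3 |Sf1  (Sf1 fixes flow; stroke at Sf1)
bond 4 |I1  (I1 integral (f out))
bond 0 |J1  (1-jn J1 has f-setter on 4)
bond 5 |J1  (J1 flow already set via bond 4)
bond 1 |TF1  (TF TF1: opposite of bond 0)
bond 2 |J2  (J2: last free bond brings effort in)

#0 |J1
#1 |TF1
#2 |J2
#3 |Sf1
#4 |I1
#5 |J1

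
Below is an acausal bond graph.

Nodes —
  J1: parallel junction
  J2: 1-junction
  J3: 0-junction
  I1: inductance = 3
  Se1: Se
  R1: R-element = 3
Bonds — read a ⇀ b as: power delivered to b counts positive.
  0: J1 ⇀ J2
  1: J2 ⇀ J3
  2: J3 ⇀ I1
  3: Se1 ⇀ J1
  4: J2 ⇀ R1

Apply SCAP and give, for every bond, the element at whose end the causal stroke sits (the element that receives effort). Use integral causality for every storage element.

β0 stroke→J2
β1 stroke→J3
β2 stroke→I1
β3 stroke→J1
β4 stroke→J2

β3 →J1  (Se1 (Se) sets effort on bond)
β0 →J2  (common-e at J1 fixed by 3)
β2 →I1  (I1 outputs flow p/I1)
β1 →J3  (J3: last free bond brings effort in)
β4 →J2  (common-f at J2 fixed by 1)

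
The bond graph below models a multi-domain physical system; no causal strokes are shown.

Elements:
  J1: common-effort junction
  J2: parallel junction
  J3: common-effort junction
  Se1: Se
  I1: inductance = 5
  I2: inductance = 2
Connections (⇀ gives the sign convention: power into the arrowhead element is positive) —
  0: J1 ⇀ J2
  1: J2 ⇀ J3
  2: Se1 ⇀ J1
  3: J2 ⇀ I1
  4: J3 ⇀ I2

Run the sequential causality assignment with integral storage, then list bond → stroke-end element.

#2 stroke at J1  (source Se1 imposes e)
#0 stroke at J2  (common-e at J1 fixed by 2)
#1 stroke at J3  (J2 effort already set via bond 0)
#3 stroke at I1  (0-jn J2 has e-setter on 0)
#4 stroke at I2  (common-e at J3 fixed by 1)

b0 stroke→J2
b1 stroke→J3
b2 stroke→J1
b3 stroke→I1
b4 stroke→I2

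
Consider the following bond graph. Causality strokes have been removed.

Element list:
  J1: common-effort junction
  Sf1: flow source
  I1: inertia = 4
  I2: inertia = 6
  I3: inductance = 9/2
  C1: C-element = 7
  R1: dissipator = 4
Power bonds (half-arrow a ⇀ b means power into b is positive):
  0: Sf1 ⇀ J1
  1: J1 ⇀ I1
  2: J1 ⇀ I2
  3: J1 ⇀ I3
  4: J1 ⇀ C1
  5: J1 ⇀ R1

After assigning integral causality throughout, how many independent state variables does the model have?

#0 stroke at Sf1  (Sf1 (Sf) sets flow on bond)
#1 stroke at I1  (I1 outputs flow p/I1)
#2 stroke at I2  (prefer integral on I2)
#3 stroke at I3  (I3 integral (f out))
#4 stroke at J1  (C1 integral (e out))
#5 stroke at R1  (common-e at J1 fixed by 4)

4  (C1, I1, I2, I3 all integral)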